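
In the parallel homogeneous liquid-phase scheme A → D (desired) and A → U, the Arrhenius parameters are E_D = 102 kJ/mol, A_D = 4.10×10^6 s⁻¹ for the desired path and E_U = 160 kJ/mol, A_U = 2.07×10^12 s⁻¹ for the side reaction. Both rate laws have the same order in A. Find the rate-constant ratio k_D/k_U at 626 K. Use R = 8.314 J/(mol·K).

Since both paths have the same order in A, the concentration cancels and S_{D/U} = k_D/k_U = (A_D/A_U)·exp[(E_U−E_D)/(RT)].
(E_U−E_D)/(RT) = (160−102)×10³/(8.314×626) = 58000/5205 = 11.14.
k_D/k_U = (4.10×10^6/2.07×10^12)·exp(11.14) = 1.981×10^-6 × 69152 = 0.137.
Since E_D < E_U, lowering the temperature improves selectivity toward D.

0.137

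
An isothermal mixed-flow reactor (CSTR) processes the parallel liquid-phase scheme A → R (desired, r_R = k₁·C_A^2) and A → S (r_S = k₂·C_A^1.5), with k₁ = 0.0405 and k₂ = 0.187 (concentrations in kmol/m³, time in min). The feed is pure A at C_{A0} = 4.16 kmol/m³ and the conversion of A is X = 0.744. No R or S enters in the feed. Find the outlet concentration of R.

0.565 kmol/m³

Exit C_A = C_{A0}(1−X) = 4.16×0.256 = 1.065 kmol/m³.
Rates in a CSTR are evaluated at the outlet concentration: r_R = 0.0405×1.065^2 = 0.04593, r_S = 0.187×1.065^1.5 = 0.2055.
Fraction of consumed A going to R: r_R/(r_R+r_S) = 0.1827.
C_R = 0.1827·C_{A0}·X = 0.1827×4.16×0.744 = 0.565 kmol/m³.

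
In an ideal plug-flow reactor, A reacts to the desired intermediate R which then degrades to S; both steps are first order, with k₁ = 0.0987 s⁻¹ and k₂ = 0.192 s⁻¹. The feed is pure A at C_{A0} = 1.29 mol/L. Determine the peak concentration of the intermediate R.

0.328 mol/L

At the optimum, C_{R,max}/C_{A0} = (k₁/k₂)^[k₂/(k₂−k₁)].
= (0.0987/0.192)^(0.192/(0.192−0.0987)) = (0.5141)^(2.058) = 0.2543.
C_{R,max} = 0.2543×1.29 = 0.328 mol/L.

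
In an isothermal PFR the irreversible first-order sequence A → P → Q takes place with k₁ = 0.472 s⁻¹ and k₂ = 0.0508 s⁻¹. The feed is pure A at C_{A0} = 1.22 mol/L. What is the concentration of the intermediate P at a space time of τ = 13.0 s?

0.703 mol/L

Solving the coupled first-order balances gives C_P(τ) = [k₁/(k₂−k₁)]·C_{A0}·(e^(−k₁τ) − e^(−k₂τ)).
e^(−k₁τ) = e^(−0.472×13.0) = e^(−6.136) = 0.002164; e^(−k₂τ) = e^(−0.6604) = 0.5166.
C_P = 0.472×1.22/(0.0508−0.472) × (0.002164−0.5166) = (-1.367)×(-0.5145) = 0.7034 mol/L.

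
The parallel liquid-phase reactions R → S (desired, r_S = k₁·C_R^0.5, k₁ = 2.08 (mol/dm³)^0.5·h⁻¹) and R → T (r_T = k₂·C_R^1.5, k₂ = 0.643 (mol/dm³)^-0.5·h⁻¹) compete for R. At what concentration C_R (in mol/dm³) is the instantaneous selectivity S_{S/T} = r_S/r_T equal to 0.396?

S_{S/T} = (k₁/k₂)·C_R⁻¹ ⇒ C_R = (S·k₂/k₁)^(-1).
= (0.396×0.643/2.08)^(-1) = (0.1224)^(-1) = 8.17 mol/dm³.

8.17 mol/dm³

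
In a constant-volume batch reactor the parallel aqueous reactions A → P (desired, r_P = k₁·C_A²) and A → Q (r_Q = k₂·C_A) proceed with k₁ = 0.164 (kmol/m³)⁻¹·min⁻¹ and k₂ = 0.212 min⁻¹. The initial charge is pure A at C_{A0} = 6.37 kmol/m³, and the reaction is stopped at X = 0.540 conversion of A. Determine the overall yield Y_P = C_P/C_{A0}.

C_A = C_{A0}(1−X) = 2.930 kmol/m³.
Along a PFR/batch, dC_Q/dC_A = −r_Q/(r_P+r_Q) = −k₂/(k₂+k₁·C_A).
Integrating from C_{A0} to C_A: C_Q = (0.212/0.164)·ln[(0.212+0.164·6.37)/(0.212+0.164·2.93)] = 1.293·ln(1.257/0.6926) = 0.7702 kmol/m³.
Then C_P = (C_{A0}−C_A) − C_Q = 3.440 − 0.7702 = 2.670 kmol/m³.
Y_P = C_P/C_{A0} = 2.670/6.37 = 0.419.

0.419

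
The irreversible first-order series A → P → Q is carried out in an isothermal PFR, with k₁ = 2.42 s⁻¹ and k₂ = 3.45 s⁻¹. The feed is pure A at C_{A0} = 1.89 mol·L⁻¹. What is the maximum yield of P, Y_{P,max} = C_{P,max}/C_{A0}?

0.305

At the optimum, C_{P,max}/C_{A0} = (k₁/k₂)^[k₂/(k₂−k₁)].
= (2.42/3.45)^(3.45/(3.45−2.42)) = (0.7014)^(3.350) = 0.3049.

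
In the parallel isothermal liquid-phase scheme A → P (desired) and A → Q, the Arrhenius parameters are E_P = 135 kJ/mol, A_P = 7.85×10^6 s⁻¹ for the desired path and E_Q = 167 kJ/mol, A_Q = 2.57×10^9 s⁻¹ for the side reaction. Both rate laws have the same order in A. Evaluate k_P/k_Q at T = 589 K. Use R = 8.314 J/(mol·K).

Since both paths have the same order in A, the concentration cancels and S_{P/Q} = k_P/k_Q = (A_P/A_Q)·exp[(E_Q−E_P)/(RT)].
(E_Q−E_P)/(RT) = (167−135)×10³/(8.314×589) = 32000/4897 = 6.535.
k_P/k_Q = (7.85×10^6/2.57×10^9)·exp(6.535) = 0.003054 × 688.6 = 2.10.
Since E_P < E_Q, lowering the temperature improves selectivity toward P.

2.10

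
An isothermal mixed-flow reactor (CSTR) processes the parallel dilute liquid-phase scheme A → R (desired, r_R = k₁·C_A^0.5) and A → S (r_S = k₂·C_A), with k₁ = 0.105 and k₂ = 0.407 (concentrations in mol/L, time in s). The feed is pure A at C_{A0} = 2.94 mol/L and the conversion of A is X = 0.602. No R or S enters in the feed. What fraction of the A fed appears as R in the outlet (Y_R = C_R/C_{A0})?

0.116

Exit C_A = C_{A0}(1−X) = 2.94×0.398 = 1.170 mol/L.
Rates in a CSTR are evaluated at the outlet concentration: r_R = 0.105×1.170^0.5 = 0.1136, r_S = 0.407×1.170 = 0.4762.
Fraction of consumed A going to R: r_R/(r_R+r_S) = 0.1926.
C_R = 0.1926·C_{A0}·X = 0.1926×2.94×0.602 = 0.341 mol/L; Y_R = C_R/C_{A0} = 0.116.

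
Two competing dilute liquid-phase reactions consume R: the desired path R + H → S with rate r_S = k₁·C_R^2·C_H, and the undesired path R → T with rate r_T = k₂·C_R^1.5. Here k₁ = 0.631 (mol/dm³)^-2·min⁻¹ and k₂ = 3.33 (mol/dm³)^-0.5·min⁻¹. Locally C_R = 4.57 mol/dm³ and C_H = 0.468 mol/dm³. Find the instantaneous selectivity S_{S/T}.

0.190

S_{S/T} = r_S/r_T = (k₁·C_R^2·C_H)/(k₂·C_R^1.5) = (k₁/k₂)·C_R^0.5·C_H.
= (0.631×4.570^2×0.4680) / (3.33×4.570^1.5) = 6.167/32.53 = 0.190.
Since the desired path is higher order in R, keeping C_R high (PFR or concentrated feed) favours S.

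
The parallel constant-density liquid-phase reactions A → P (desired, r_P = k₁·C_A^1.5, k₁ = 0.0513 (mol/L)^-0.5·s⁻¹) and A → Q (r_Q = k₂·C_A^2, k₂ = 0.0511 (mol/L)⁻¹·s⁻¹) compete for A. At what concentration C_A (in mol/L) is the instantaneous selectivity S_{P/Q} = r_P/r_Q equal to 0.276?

13.2 mol/L

S_{P/Q} = (k₁/k₂)·C_A^-0.5 ⇒ C_A = (S·k₂/k₁)^(-2).
= (0.276×0.0511/0.0513)^(-2) = (0.2749)^(-2) = 13.2 mol/L.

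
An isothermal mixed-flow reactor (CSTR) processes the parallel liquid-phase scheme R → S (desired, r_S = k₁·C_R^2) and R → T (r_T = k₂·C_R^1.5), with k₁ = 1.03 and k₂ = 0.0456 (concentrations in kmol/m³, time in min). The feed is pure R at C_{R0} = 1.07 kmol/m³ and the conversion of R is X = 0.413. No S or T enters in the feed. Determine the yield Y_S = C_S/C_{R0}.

0.391

Exit C_R = C_{R0}(1−X) = 1.07×0.587 = 0.6281 kmol/m³.
A CSTR operates uniformly at the exit composition, giving r_S = 0.4063 and r_T = 0.02270 (each k·C_R^n at C_R = 0.6281).
Fraction of consumed R going to S: r_S/(r_S+r_T) = 0.9471.
C_S = 0.9471·C_{R0}·X = 0.9471×1.07×0.413 = 0.419 kmol/m³; Y_S = C_S/C_{R0} = 0.391.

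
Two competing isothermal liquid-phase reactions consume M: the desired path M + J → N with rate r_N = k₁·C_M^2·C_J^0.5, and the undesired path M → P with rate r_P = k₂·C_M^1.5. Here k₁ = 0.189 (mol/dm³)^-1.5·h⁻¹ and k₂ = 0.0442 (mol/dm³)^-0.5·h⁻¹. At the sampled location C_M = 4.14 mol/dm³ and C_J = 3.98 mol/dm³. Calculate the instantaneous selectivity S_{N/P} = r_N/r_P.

17.4

S_{N/P} = r_N/r_P = (k₁·C_M^2·C_J^0.5)/(k₂·C_M^1.5) = (k₁/k₂)·C_M^0.5·C_J^0.5.
= (0.189×4.140^2×3.980^0.5) / (0.0442×4.140^1.5) = 6.463/0.3723 = 17.4.
Since the desired path is higher order in M, keeping C_M high (PFR or concentrated feed) favours N.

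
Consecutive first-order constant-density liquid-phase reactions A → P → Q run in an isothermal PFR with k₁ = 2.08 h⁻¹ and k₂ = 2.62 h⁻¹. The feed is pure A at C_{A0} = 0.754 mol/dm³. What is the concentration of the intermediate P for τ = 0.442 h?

0.246 mol/dm³

For first-order series with pure A initially, C_P(τ) = k₁C_{A0}/(k₂−k₁)·(e^(−k₁τ) − e^(−k₂τ)).
e^(−k₁τ) = e^(−2.08×0.442) = e^(−0.9194) = 0.3988; e^(−k₂τ) = e^(−1.158) = 0.3141.
C_P = 2.08×0.754/(2.62−2.08) × (0.3988−0.3141) = 2.904×0.08467 = 0.2459 mol/dm³.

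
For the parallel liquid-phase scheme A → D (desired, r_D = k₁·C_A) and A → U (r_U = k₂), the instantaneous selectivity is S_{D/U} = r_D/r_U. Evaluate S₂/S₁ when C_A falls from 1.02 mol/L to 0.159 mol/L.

0.156

S_{D/U} = (k₁/k₂)·C_A, so S₂/S₁ = (C_{A,2}/C_{A,1}).
= 0.159/1.02 = 0.156.
Selectivity toward D falls as C_A falls — high-concentration operation is favoured.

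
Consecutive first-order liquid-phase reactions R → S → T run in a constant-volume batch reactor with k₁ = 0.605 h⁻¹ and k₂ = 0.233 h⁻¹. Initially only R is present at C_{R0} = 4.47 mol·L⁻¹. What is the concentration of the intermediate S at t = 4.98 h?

1.92 mol·L⁻¹

For first-order series with pure R initially, C_S(t) = k₁C_{R0}/(k₂−k₁)·(e^(−k₁t) − e^(−k₂t)).
e^(−k₁t) = e^(−0.605×4.98) = e^(−3.013) = 0.04915; e^(−k₂t) = e^(−1.160) = 0.3134.
C_S = 0.605×4.47/(0.233−0.605) × (0.04915−0.3134) = (-7.270)×(-0.2642) = 1.921 mol·L⁻¹.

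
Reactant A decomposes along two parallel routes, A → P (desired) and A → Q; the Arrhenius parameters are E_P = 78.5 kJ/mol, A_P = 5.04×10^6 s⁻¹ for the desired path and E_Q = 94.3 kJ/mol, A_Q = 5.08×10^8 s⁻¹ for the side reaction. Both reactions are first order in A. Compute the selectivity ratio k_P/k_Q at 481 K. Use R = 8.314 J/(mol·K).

0.516

With equal orders, S_{P/Q} = k_P/k_Q = (A_P/A_Q)·exp[(E_Q−E_P)/(RT)].
(E_Q−E_P)/(RT) = (94.3−78.5)×10³/(8.314×481) = 15800/3999 = 3.951.
k_P/k_Q = (5.04×10^6/5.08×10^8)·exp(3.951) = 0.009921 × 51.98 = 0.516.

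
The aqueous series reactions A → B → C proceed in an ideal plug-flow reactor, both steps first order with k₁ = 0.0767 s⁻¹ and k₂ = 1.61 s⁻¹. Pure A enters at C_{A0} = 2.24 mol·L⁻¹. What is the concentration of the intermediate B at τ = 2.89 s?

Solving the coupled first-order balances gives C_B(τ) = [k₁/(k₂−k₁)]·C_{A0}·(e^(−k₁τ) − e^(−k₂τ)).
e^(−k₁τ) = e^(−0.0767×2.89) = e^(−0.2217) = 0.8012; e^(−k₂τ) = e^(−4.653) = 0.009534.
C_B = 0.0767×2.24/(1.61−0.0767) × (0.8012−0.009534) = 0.1121×0.7917 = 0.08871 mol·L⁻¹.

0.0887 mol·L⁻¹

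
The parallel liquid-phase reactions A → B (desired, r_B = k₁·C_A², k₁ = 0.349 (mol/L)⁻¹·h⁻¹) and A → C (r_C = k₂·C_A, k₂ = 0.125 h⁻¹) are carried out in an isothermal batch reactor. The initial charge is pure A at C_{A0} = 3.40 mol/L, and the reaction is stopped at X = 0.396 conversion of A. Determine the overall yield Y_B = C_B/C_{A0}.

0.349

C_A = C_{A0}(1−X) = 2.054 mol/L.
Along a PFR/batch, dC_C/dC_A = −r_C/(r_B+r_C) = −k₂/(k₂+k₁·C_A).
Integrating from C_{A0} to C_A: C_C = (0.125/0.349)·ln[(0.125+0.349·3.40)/(0.125+0.349·2.05)] = 0.3582·ln(1.312/0.8417) = 0.1589 mol/L.
Then C_B = (C_{A0}−C_A) − C_C = 1.346 − 0.1589 = 1.188 mol/L.
Y_B = C_B/C_{A0} = 1.188/3.40 = 0.349.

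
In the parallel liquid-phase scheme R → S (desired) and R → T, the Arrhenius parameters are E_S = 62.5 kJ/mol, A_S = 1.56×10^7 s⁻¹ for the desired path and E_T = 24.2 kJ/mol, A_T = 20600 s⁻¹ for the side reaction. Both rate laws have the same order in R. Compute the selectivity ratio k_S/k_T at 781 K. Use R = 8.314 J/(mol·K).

Since both paths have the same order in R, the concentration cancels and S_{S/T} = k_S/k_T = (A_S/A_T)·exp[(E_T−E_S)/(RT)].
(E_T−E_S)/(RT) = (24.2−62.5)×10³/(8.314×781) = -38300/6493 = -5.898.
k_S/k_T = (1.56×10^7/20600)·exp(-5.898) = 757.3 × 0.002744 = 2.08.
Since E_S > E_T, raising the temperature improves selectivity toward S.

2.08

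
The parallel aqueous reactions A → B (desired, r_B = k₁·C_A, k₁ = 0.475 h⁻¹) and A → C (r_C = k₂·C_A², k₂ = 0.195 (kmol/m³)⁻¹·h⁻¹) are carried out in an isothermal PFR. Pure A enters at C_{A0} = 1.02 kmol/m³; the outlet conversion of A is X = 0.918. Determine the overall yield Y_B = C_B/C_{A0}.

C_A = C_{A0}(1−X) = 0.08364 kmol/m³.
Along a PFR/batch, dC_B/dC_A = −r_B/(r_B+r_C) = −k₁/(k₁+k₂·C_A).
Integrating from C_{A0} to C_A: C_B = (0.475/0.195)·ln[(0.475+0.195·1.02)/(0.475+0.195·0.0836)] = 2.436·ln(0.6739/0.4913) = 0.7698 kmol/m³.
Y_B = C_B/C_{A0} = 0.7698/1.02 = 0.755.

0.755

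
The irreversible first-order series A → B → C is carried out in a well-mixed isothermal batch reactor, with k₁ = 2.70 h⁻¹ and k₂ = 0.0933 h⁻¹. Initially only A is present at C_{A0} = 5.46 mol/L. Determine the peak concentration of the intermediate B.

Evaluating C_B at t_opt = ln(k₂/k₁)/(k₂−k₁) gives C_{B,max}/C_{A0} = (k₁/k₂)^[k₂/(k₂−k₁)].
= (2.70/0.0933)^(0.0933/(0.0933−2.70)) = (28.94)^(-0.03579) = 0.8865.
C_{B,max} = 0.8865×5.46 = 4.84 mol/L.

4.84 mol/L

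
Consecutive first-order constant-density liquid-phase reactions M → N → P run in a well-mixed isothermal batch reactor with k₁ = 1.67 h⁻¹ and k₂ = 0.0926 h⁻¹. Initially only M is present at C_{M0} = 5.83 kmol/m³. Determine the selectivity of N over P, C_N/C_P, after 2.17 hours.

For first-order series with pure M initially, C_N(t) = k₁C_{M0}/(k₂−k₁)·(e^(−k₁t) − e^(−k₂t)).
e^(−k₁t) = e^(−1.67×2.17) = e^(−3.624) = 0.02668; e^(−k₂t) = e^(−0.2009) = 0.8180.
C_N = 1.67×5.83/(0.0926−1.67) × (0.02668−0.8180) = (-6.172)×(-0.7913) = 4.884 kmol/m³.
C_M = C_{M0}e^(−k₁t) = 0.1555 kmol/m³, so C_P = C_{M0}−C_M−C_N = 0.7905 kmol/m³; C_N/C_P = 6.18.

6.18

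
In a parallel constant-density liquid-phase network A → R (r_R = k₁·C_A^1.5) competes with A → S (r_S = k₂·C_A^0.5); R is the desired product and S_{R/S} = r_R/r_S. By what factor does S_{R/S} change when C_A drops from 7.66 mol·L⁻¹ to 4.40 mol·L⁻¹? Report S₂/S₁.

S_{R/S} = (k₁/k₂)·C_A, so S₂/S₁ = (C_{A,2}/C_{A,1}).
= 4.40/7.66 = 0.574.

0.574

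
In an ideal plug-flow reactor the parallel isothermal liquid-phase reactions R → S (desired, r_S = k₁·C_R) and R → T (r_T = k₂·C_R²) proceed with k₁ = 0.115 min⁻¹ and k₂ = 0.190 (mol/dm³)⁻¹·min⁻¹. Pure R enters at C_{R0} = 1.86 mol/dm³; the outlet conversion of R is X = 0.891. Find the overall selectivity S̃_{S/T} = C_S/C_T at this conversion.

C_R = C_{R0}(1−X) = 0.2027 mol/dm³.
Along a PFR/batch, dC_S/dC_R = −r_S/(r_S+r_T) = −k₁/(k₁+k₂·C_R).
Integrating from C_{R0} to C_R: C_S = (0.115/0.190)·ln[(0.115+0.190·1.86)/(0.115+0.190·0.203)] = 0.6053·ln(0.4684/0.1535) = 0.6752 mol/dm³.
C_T = (C_{R0}−C_R)−C_S = 0.9821 mol/dm³; S̃_{S/T} = 0.6752/0.9821 = 0.687.

0.687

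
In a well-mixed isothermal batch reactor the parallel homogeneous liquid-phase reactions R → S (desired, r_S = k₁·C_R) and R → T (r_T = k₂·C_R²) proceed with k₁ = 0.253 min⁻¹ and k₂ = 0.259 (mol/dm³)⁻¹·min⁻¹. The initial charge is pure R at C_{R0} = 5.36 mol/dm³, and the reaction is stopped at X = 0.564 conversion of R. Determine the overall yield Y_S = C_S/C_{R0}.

C_R = C_{R0}(1−X) = 2.337 mol/dm³.
Along a PFR/batch, dC_S/dC_R = −r_S/(r_S+r_T) = −k₁/(k₁+k₂·C_R).
Integrating from C_{R0} to C_R: C_S = (0.253/0.259)·ln[(0.253+0.259·5.36)/(0.253+0.259·2.34)] = 0.9768·ln(1.641/0.8583) = 0.6333 mol/dm³.
Y_S = C_S/C_{R0} = 0.6333/5.36 = 0.118.

0.118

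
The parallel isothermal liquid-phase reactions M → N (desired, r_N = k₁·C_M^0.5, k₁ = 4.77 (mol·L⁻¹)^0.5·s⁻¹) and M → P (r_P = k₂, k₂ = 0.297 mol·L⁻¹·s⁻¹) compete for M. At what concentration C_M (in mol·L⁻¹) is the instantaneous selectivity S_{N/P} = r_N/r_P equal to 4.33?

0.0727 mol·L⁻¹

S_{N/P} = (k₁/k₂)·C_M^0.5 ⇒ C_M = (S·k₂/k₁)^(2).
= (4.33×0.297/4.77)^(2) = (0.2696)^(2) = 0.0727 mol·L⁻¹.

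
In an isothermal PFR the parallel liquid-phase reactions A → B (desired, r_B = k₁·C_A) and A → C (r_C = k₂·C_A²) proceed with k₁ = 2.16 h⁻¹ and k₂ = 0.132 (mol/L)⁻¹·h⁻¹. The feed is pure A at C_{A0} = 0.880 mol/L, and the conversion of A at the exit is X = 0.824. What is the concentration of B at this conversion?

0.703 mol/L

C_A = C_{A0}(1−X) = 0.1549 mol/L.
Along a PFR/batch, dC_B/dC_A = −r_B/(r_B+r_C) = −k₁/(k₁+k₂·C_A).
Integrating from C_{A0} to C_A: C_B = (2.16/0.132)·ln[(2.16+0.132·0.880)/(2.16+0.132·0.155)] = 16.36·ln(2.276/2.180) = 0.7030 mol/L.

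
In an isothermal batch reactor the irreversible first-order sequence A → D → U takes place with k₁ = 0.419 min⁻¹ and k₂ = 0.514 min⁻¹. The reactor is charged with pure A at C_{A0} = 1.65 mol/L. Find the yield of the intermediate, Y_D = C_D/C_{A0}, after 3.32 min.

Solving the coupled first-order balances gives C_D(t) = [k₁/(k₂−k₁)]·C_{A0}·(e^(−k₁t) − e^(−k₂t)).
e^(−k₁t) = e^(−0.419×3.32) = e^(−1.391) = 0.2488; e^(−k₂t) = e^(−1.706) = 0.1815.
C_D = 0.419×1.65/(0.514−0.419) × (0.2488−0.1815) = 7.277×0.06730 = 0.4898 mol/L.
Y_D = C_D/C_{A0} = 0.4898/1.65 = 0.297.

0.297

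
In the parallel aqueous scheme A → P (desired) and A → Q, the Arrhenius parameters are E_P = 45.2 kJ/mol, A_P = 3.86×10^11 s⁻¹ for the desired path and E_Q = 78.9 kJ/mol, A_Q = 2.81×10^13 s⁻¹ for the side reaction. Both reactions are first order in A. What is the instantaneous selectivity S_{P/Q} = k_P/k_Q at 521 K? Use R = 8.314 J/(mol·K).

With equal orders, S_{P/Q} = k_P/k_Q = (A_P/A_Q)·exp[(E_Q−E_P)/(RT)].
(E_Q−E_P)/(RT) = (78.9−45.2)×10³/(8.314×521) = 33700/4332 = 7.780.
k_P/k_Q = (3.86×10^11/2.81×10^13)·exp(7.780) = 0.01374 × 2392 = 32.9.
Since E_P < E_Q, lowering the temperature improves selectivity toward P.

32.9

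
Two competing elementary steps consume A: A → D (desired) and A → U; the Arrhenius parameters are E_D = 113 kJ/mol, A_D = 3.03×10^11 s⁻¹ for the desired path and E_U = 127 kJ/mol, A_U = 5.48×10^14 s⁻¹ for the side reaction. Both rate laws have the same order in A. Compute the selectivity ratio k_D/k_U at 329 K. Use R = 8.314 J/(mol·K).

0.0924

k_D/k_U = (A_D/A_U)·exp[−(E_D−E_U)/(RT)] = (A_D/A_U)·exp[(E_U−E_D)/(RT)].
(E_U−E_D)/(RT) = (127−113)×10³/(8.314×329) = 14000/2735 = 5.118.
k_D/k_U = (3.03×10^11/5.48×10^14)·exp(5.118) = 5.529×10^-4 × 167.0 = 0.0924.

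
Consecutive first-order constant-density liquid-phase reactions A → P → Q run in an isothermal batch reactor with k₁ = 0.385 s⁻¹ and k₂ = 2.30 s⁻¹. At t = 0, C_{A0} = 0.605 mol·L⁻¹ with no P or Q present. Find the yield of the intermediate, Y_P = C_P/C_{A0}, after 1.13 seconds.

0.115

For first-order series with pure A initially, C_P(t) = k₁C_{A0}/(k₂−k₁)·(e^(−k₁t) − e^(−k₂t)).
e^(−k₁t) = e^(−0.385×1.13) = e^(−0.4350) = 0.6472; e^(−k₂t) = e^(−2.599) = 0.07435.
C_P = 0.385×0.605/(2.30−0.385) × (0.6472−0.07435) = 0.1216×0.5729 = 0.06968 mol·L⁻¹.
Y_P = C_P/C_{A0} = 0.06968/0.605 = 0.115.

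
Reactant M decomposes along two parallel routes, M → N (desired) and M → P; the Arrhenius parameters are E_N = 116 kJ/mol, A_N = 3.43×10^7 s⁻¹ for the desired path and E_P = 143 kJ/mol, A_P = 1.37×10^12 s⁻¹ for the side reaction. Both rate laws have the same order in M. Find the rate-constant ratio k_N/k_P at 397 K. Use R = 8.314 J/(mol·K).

k_N/k_P = (A_N/A_P)·exp[−(E_N−E_P)/(RT)] = (A_N/A_P)·exp[(E_P−E_N)/(RT)].
(E_P−E_N)/(RT) = (143−116)×10³/(8.314×397) = 27000/3301 = 8.180.
k_N/k_P = (3.43×10^7/1.37×10^12)·exp(8.180) = 2.504×10^-5 × 3570 = 0.0894.

0.0894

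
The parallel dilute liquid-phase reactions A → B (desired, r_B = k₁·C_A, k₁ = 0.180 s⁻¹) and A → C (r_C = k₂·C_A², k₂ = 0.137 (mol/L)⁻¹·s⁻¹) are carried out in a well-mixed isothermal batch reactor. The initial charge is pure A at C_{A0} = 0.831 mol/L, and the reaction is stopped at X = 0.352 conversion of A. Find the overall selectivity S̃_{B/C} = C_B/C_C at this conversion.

C_A = C_{A0}(1−X) = 0.5385 mol/L.
Along a PFR/batch, dC_B/dC_A = −r_B/(r_B+r_C) = −k₁/(k₁+k₂·C_A).
Integrating from C_{A0} to C_A: C_B = (0.180/0.137)·ln[(0.180+0.137·0.831)/(0.180+0.137·0.538)] = 1.314·ln(0.2938/0.2538) = 0.1926 mol/L.
C_C = (C_{A0}−C_A)−C_B = 0.09987 mol/L; S̃_{B/C} = 0.1926/0.09987 = 1.93.

1.93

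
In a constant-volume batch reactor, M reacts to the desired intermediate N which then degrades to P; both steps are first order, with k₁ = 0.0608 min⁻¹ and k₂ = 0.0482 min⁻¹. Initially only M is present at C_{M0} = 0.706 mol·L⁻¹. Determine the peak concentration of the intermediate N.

At the optimum, C_{N,max}/C_{M0} = (k₁/k₂)^[k₂/(k₂−k₁)].
= (0.0608/0.0482)^(0.0482/(0.0482−0.0608)) = (1.261)^(-3.825) = 0.4113.
C_{N,max} = 0.4113×0.706 = 0.290 mol·L⁻¹.

0.290 mol·L⁻¹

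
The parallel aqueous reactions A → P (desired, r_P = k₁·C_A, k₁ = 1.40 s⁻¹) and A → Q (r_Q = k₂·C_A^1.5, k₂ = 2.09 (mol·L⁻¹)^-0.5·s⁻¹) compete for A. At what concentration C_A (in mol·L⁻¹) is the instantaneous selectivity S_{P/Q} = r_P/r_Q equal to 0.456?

S_{P/Q} = (k₁/k₂)·C_A^-0.5 ⇒ C_A = (S·k₂/k₁)^(-2).
= (0.456×2.09/1.40)^(-2) = (0.6807)^(-2) = 2.16 mol·L⁻¹.

2.16 mol·L⁻¹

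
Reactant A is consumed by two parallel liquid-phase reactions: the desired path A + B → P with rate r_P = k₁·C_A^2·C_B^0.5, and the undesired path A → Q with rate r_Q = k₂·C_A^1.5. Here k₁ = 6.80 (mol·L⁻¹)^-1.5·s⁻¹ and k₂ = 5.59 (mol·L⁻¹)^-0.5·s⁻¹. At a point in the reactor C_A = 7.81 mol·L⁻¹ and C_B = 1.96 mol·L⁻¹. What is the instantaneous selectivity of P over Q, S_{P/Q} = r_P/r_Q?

S_{P/Q} = r_P/r_Q = (k₁·C_A^2·C_B^0.5)/(k₂·C_A^1.5) = (k₁/k₂)·C_A^0.5·C_B^0.5.
= (6.80×7.810^2×1.960^0.5) / (5.59×7.810^1.5) = 580.7/122.0 = 4.76.

4.76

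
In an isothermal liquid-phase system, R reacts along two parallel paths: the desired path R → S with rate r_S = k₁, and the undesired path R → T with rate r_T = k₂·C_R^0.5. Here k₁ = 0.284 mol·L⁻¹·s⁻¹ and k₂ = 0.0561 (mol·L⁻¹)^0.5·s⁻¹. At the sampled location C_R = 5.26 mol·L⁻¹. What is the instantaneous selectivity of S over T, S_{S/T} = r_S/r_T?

S_{S/T} = r_S/r_T = (k₁)/(k₂·C_R^0.5) = (k₁/k₂)·C_R^-0.5.
= (0.284) / (0.0561×5.260^0.5) = 0.2840/0.1287 = 2.21.

2.21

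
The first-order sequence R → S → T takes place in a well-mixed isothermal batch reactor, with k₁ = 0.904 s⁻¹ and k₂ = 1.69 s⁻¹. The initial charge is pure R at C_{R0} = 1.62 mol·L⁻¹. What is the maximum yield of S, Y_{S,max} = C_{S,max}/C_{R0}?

0.260

Evaluating C_S at t_opt = ln(k₂/k₁)/(k₂−k₁) gives C_{S,max}/C_{R0} = (k₁/k₂)^[k₂/(k₂−k₁)].
= (0.904/1.69)^(1.69/(1.69−0.904)) = (0.5349)^(2.150) = 0.2605.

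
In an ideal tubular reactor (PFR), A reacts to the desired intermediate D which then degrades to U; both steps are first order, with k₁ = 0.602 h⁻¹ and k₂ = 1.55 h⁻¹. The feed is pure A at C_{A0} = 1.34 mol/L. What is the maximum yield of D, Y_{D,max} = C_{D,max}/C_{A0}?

0.213

At the optimum, C_{D,max}/C_{A0} = (k₁/k₂)^[k₂/(k₂−k₁)].
= (0.602/1.55)^(1.55/(1.55−0.602)) = (0.3884)^(1.635) = 0.2130.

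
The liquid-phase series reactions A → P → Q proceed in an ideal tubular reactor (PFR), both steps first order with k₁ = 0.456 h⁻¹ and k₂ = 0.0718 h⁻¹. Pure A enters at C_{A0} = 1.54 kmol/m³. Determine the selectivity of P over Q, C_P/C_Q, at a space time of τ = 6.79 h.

2.42

Solving the coupled first-order balances gives C_P(τ) = [k₁/(k₂−k₁)]·C_{A0}·(e^(−k₁τ) − e^(−k₂τ)).
e^(−k₁τ) = e^(−0.456×6.79) = e^(−3.096) = 0.04522; e^(−k₂τ) = e^(−0.4875) = 0.6141.
C_P = 0.456×1.54/(0.0718−0.456) × (0.04522−0.6141) = (-1.828)×(-0.5689) = 1.040 kmol/m³.
C_A = C_{A0}e^(−k₁τ) = 0.06964 kmol/m³, so C_Q = C_{A0}−C_A−C_P = 0.4305 kmol/m³; C_P/C_Q = 2.42.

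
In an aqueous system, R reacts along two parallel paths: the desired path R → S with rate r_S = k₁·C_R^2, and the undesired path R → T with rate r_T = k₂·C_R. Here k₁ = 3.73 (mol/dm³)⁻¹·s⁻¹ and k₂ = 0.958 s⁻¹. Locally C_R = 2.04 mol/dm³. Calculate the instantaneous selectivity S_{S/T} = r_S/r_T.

7.94

S_{S/T} = r_S/r_T = (k₁·C_R^2)/(k₂·C_R) = (k₁/k₂)·C_R.
= (3.73×2.040^2) / (0.958×2.040) = 15.52/1.954 = 7.94.
Since the desired path is higher order in R, keeping C_R high (PFR or concentrated feed) favours S.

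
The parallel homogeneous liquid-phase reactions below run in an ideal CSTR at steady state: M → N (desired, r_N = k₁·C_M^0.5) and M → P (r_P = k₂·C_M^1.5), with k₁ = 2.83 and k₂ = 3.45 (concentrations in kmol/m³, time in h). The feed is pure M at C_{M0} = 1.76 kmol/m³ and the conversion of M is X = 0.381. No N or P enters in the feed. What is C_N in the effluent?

Exit C_M = C_{M0}(1−X) = 1.76×0.619 = 1.089 kmol/m³.
In a CSTR the entire volume is at exit conditions, so r_N = 2.83×1.089^0.5 = 2.954 and r_P = 3.45×1.089^1.5 = 3.923.
Fraction of consumed M going to N: r_N/(r_N+r_P) = 0.4295.
C_N = 0.4295·C_{M0}·X = 0.4295×1.76×0.381 = 0.288 kmol/m³.

0.288 kmol/m³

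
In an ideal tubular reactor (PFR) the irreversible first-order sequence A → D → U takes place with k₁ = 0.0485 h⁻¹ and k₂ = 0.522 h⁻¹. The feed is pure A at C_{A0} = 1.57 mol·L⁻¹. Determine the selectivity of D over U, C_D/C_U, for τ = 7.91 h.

Solving the coupled first-order balances gives C_D(τ) = [k₁/(k₂−k₁)]·C_{A0}·(e^(−k₁τ) − e^(−k₂τ)).
e^(−k₁τ) = e^(−0.0485×7.91) = e^(−0.3836) = 0.6814; e^(−k₂τ) = e^(−4.129) = 0.01610.
C_D = 0.0485×1.57/(0.522−0.0485) × (0.6814−0.01610) = 0.1608×0.6653 = 0.1070 mol·L⁻¹.
C_A = C_{A0}e^(−k₁τ) = 1.070 mol·L⁻¹, so C_U = C_{A0}−C_A−C_D = 0.3932 mol·L⁻¹; C_D/C_U = 0.272.

0.272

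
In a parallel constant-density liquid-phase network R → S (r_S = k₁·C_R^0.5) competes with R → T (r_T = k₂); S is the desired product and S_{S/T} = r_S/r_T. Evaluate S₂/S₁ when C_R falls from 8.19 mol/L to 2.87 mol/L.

0.592

S_{S/T} = (k₁/k₂)·C_R^0.5, so S₂/S₁ = (C_{R,2}/C_{R,1})^0.5.
= (2.87/8.19)^0.5 = (0.3504)^0.5 = 0.592.
Selectivity toward S falls as C_R falls — high-concentration operation is favoured.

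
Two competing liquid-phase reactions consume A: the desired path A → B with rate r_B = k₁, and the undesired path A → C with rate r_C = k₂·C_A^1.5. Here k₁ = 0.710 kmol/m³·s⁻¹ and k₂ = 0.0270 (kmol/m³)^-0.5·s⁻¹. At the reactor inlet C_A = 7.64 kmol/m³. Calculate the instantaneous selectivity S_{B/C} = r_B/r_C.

S_{B/C} = r_B/r_C = (k₁)/(k₂·C_A^1.5) = (k₁/k₂)·C_A^-1.5.
= (0.710) / (0.0270×7.640^1.5) = 0.7100/0.5702 = 1.25.

1.25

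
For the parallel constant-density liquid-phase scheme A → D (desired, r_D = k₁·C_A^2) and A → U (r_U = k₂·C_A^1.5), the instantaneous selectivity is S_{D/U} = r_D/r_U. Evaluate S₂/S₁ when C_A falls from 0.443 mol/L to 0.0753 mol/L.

0.412

S_{D/U} = (k₁/k₂)·C_A^0.5, so S₂/S₁ = (C_{A,2}/C_{A,1})^0.5.
= (0.0753/0.443)^0.5 = (0.1700)^0.5 = 0.412.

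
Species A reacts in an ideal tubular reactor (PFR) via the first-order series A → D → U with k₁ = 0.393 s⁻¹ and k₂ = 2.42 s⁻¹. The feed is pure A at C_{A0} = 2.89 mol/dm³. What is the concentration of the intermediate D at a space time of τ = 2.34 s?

0.221 mol/dm³

For first-order series with pure A initially, C_D(τ) = k₁C_{A0}/(k₂−k₁)·(e^(−k₁τ) − e^(−k₂τ)).
e^(−k₁τ) = e^(−0.393×2.34) = e^(−0.9196) = 0.3987; e^(−k₂τ) = e^(−5.663) = 0.003473.
C_D = 0.393×2.89/(2.42−0.393) × (0.3987−0.003473) = 0.5603×0.3952 = 0.2214 mol/dm³.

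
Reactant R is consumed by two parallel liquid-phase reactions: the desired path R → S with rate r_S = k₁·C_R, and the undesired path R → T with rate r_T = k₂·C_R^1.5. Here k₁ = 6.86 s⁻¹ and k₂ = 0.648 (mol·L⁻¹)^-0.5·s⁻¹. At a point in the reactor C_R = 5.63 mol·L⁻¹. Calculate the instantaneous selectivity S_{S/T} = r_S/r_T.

4.46

S_{S/T} = r_S/r_T = (k₁·C_R)/(k₂·C_R^1.5) = (k₁/k₂)·C_R^-0.5.
= (6.86×5.630) / (0.648×5.630^1.5) = 38.62/8.656 = 4.46.
The undesired path is higher order in R, so low C_R (CSTR or dilute feed) favours S.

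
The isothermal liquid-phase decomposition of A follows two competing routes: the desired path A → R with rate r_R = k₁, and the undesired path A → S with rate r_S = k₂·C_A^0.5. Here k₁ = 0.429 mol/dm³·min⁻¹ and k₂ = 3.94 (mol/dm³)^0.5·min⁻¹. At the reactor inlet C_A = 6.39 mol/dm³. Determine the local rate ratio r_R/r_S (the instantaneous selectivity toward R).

0.0431

S_{R/S} = r_R/r_S = (k₁)/(k₂·C_A^0.5) = (k₁/k₂)·C_A^-0.5.
= (0.429) / (3.94×6.390^0.5) = 0.4290/9.960 = 0.0431.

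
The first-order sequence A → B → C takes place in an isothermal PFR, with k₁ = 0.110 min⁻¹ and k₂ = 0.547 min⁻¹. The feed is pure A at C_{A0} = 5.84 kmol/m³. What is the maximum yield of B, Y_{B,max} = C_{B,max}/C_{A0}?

Evaluating C_B at τ_opt = ln(k₂/k₁)/(k₂−k₁) gives C_{B,max}/C_{A0} = (k₁/k₂)^[k₂/(k₂−k₁)].
= (0.110/0.547)^(0.547/(0.547−0.110)) = (0.2011)^(1.252) = 0.1343.

0.134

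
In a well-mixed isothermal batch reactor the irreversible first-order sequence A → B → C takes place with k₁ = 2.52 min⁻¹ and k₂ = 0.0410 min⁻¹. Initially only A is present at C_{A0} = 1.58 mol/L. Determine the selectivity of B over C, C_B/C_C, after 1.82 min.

The intermediate concentration in a first-order A→B→C sequence is C_B = k₁C_{A0}(e^(−k₁t) − e^(−k₂t))/(k₂−k₁).
e^(−k₁t) = e^(−2.52×1.82) = e^(−4.586) = 0.01019; e^(−k₂t) = e^(−0.07462) = 0.9281.
C_B = 2.52×1.58/(0.0410−2.52) × (0.01019−0.9281) = (-1.606)×(-0.9179) = 1.474 mol/L.
C_A = C_{A0}e^(−k₁t) = 0.01610 mol/L, so C_C = C_{A0}−C_A−C_B = 0.08962 mol/L; C_B/C_C = 16.4.

16.4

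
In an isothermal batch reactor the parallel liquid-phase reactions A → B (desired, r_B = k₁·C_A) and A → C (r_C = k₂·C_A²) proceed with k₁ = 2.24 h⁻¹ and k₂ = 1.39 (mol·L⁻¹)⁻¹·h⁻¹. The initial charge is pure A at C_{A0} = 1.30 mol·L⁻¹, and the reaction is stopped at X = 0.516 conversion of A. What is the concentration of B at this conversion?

C_A = C_{A0}(1−X) = 0.6292 mol·L⁻¹.
Along a PFR/batch, dC_B/dC_A = −r_B/(r_B+r_C) = −k₁/(k₁+k₂·C_A).
Integrating from C_{A0} to C_A: C_B = (2.24/1.39)·ln[(2.24+1.39·1.30)/(2.24+1.39·0.629)] = 1.612·ln(4.047/3.115) = 0.4220 mol·L⁻¹.

0.422 mol·L⁻¹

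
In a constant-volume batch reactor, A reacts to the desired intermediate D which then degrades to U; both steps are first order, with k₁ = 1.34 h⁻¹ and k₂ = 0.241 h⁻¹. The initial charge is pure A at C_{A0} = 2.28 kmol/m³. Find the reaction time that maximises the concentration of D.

The intermediate peaks when r₁ = r₂, i.e. k₁e^(−k₁t) = k₂e^(−k₂t), giving t_opt = ln(k₂/k₁)/(k₂−k₁).
= ln(0.241/1.34)/(0.241−1.34) = ln(0.1799)/-1.099 = -1.716/-1.099 = 1.56 h.

1.56 h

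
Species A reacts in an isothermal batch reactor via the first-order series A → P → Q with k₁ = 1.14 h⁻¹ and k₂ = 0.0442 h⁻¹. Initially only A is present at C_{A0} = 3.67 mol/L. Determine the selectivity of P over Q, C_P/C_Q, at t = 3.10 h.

9.32

Solving the coupled first-order balances gives C_P(t) = [k₁/(k₂−k₁)]·C_{A0}·(e^(−k₁t) − e^(−k₂t)).
e^(−k₁t) = e^(−1.14×3.10) = e^(−3.534) = 0.02919; e^(−k₂t) = e^(−0.1370) = 0.8720.
C_P = 1.14×3.67/(0.0442−1.14) × (0.02919−0.8720) = (-3.818)×(-0.8428) = 3.218 mol/L.
C_A = C_{A0}e^(−k₁t) = 0.1071 mol/L, so C_Q = C_{A0}−C_A−C_P = 0.3452 mol/L; C_P/C_Q = 9.32.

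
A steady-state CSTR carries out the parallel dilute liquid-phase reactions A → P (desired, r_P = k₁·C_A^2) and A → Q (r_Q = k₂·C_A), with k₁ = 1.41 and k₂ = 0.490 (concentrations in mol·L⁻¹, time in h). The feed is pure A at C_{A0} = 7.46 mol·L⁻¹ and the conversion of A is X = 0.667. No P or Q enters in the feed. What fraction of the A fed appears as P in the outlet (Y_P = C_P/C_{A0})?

0.585

Exit C_A = C_{A0}(1−X) = 7.46×0.333 = 2.484 mol·L⁻¹.
In a CSTR the entire volume is at exit conditions, so r_P = 1.41×2.484^2 = 8.701 and r_Q = 0.490×2.484 = 1.217.
Fraction of consumed A going to P: r_P/(r_P+r_Q) = 0.8773.
C_P = 0.8773·C_{A0}·X = 0.8773×7.46×0.667 = 4.37 mol·L⁻¹; Y_P = C_P/C_{A0} = 0.585.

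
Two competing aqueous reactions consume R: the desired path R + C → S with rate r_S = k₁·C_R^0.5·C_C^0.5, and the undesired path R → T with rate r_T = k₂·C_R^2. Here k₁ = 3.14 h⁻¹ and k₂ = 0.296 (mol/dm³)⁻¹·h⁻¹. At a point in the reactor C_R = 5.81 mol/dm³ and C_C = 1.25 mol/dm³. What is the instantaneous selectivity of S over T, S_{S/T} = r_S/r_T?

0.847

S_{S/T} = r_S/r_T = (k₁·C_R^0.5·C_C^0.5)/(k₂·C_R^2) = (k₁/k₂)·C_R^-1.5·C_C^0.5.
= (3.14×5.810^0.5×1.250^0.5) / (0.296×5.810^2) = 8.462/9.992 = 0.847.
The undesired path is higher order in R, so low C_R (CSTR or dilute feed) favours S.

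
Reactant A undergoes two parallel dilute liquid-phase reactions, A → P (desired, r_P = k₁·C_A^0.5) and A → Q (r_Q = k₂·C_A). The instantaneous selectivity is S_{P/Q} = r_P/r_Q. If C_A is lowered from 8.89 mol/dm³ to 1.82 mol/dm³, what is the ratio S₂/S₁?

2.21

S_{P/Q} = (k₁/k₂)·C_A^-0.5, so S₂/S₁ = (C_{A,2}/C_{A,1})^-0.5.
= (1.82/8.89)^(-0.5) = (0.2047)^(-0.5) = 2.21.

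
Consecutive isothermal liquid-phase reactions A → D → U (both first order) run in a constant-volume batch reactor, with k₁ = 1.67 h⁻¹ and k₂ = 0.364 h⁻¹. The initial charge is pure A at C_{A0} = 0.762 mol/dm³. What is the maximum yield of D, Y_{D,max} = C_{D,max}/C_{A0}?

0.654

For a first-order series the maximum intermediate yield is C_{D,max}/C_{A0} = (k₁/k₂)^[k₂/(k₂−k₁)].
= (1.67/0.364)^(0.364/(0.364−1.67)) = (4.588)^(-0.2787) = 0.6540.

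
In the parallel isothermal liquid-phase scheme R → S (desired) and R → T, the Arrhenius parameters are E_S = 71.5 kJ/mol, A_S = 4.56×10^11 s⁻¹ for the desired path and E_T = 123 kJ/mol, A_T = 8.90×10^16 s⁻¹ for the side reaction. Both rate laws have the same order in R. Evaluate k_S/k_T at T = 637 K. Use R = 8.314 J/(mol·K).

With equal orders, S_{S/T} = k_S/k_T = (A_S/A_T)·exp[(E_T−E_S)/(RT)].
(E_T−E_S)/(RT) = (123−71.5)×10³/(8.314×637) = 51500/5296 = 9.724.
k_S/k_T = (4.56×10^11/8.90×10^16)·exp(9.724) = 5.124×10^-6 × 16719 = 0.0857.

0.0857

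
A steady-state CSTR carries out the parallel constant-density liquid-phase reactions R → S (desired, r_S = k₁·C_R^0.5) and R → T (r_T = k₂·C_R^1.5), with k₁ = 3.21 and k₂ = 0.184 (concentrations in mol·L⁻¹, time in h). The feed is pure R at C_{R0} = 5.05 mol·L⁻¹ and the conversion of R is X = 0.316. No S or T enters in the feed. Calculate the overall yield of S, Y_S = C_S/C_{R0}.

0.264

Exit C_R = C_{R0}(1−X) = 5.05×0.684 = 3.454 mol·L⁻¹.
Rates in a CSTR are evaluated at the outlet concentration: r_S = 3.21×3.454^0.5 = 5.966, r_T = 0.184×3.454^1.5 = 1.181.
Fraction of consumed R going to S: r_S/(r_S+r_T) = 0.8347.
C_S = 0.8347·C_{R0}·X = 0.8347×5.05×0.316 = 1.33 mol·L⁻¹; Y_S = C_S/C_{R0} = 0.264.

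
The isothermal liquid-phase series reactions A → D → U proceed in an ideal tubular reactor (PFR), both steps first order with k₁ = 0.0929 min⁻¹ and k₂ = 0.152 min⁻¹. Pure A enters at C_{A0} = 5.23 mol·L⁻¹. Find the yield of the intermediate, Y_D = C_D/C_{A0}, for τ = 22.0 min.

0.148

For first-order series with pure A initially, C_D(τ) = k₁C_{A0}/(k₂−k₁)·(e^(−k₁τ) − e^(−k₂τ)).
e^(−k₁τ) = e^(−0.0929×22.0) = e^(−2.044) = 0.1295; e^(−k₂τ) = e^(−3.344) = 0.03530.
C_D = 0.0929×5.23/(0.152−0.0929) × (0.1295−0.03530) = 8.221×0.09424 = 0.7748 mol·L⁻¹.
Y_D = C_D/C_{A0} = 0.7748/5.23 = 0.148.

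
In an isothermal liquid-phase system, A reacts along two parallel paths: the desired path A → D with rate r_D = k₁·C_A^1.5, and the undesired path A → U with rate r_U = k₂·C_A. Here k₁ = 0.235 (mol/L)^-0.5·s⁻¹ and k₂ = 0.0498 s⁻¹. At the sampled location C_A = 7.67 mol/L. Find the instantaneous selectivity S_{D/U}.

S_{D/U} = r_D/r_U = (k₁·C_A^1.5)/(k₂·C_A) = (k₁/k₂)·C_A^0.5.
= (0.235×7.670^1.5) / (0.0498×7.670) = 4.992/0.3820 = 13.1.
Since the desired path is higher order in A, keeping C_A high (PFR or concentrated feed) favours D.

13.1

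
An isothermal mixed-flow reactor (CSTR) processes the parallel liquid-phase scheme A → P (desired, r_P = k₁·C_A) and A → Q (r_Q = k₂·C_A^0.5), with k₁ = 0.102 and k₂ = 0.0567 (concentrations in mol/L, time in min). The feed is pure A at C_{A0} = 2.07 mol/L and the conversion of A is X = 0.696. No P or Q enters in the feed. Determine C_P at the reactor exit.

Exit C_A = C_{A0}(1−X) = 2.07×0.304 = 0.6293 mol/L.
In a CSTR the entire volume is at exit conditions, so r_P = 0.102×0.6293 = 0.06419 and r_Q = 0.0567×0.6293^0.5 = 0.04498.
Fraction of consumed A going to P: r_P/(r_P+r_Q) = 0.5880.
C_P = 0.5880·C_{A0}·X = 0.5880×2.07×0.696 = 0.847 mol/L.

0.847 mol/L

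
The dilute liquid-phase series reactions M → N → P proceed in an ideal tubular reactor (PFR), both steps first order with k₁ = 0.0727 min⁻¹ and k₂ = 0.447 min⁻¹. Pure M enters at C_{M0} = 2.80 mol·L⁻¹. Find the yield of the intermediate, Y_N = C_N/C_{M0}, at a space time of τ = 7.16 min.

Solving the coupled first-order balances gives C_N(τ) = [k₁/(k₂−k₁)]·C_{M0}·(e^(−k₁τ) − e^(−k₂τ)).
e^(−k₁τ) = e^(−0.0727×7.16) = e^(−0.5205) = 0.5942; e^(−k₂τ) = e^(−3.201) = 0.04074.
C_N = 0.0727×2.80/(0.447−0.0727) × (0.5942−0.04074) = 0.5438×0.5535 = 0.3010 mol·L⁻¹.
Y_N = C_N/C_{M0} = 0.3010/2.80 = 0.107.

0.107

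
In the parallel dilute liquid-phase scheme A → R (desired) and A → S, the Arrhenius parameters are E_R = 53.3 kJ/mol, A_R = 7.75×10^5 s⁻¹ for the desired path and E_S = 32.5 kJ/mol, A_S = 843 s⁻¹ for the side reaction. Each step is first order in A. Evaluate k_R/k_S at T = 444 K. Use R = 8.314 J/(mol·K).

3.28

Since both paths have the same order in A, the concentration cancels and S_{R/S} = k_R/k_S = (A_R/A_S)·exp[(E_S−E_R)/(RT)].
(E_S−E_R)/(RT) = (32.5−53.3)×10³/(8.314×444) = -20800/3691 = -5.635.
k_R/k_S = (7.75×10^5/843)·exp(-5.635) = 919.3 × 0.003572 = 3.28.
Since E_R > E_S, raising the temperature improves selectivity toward R.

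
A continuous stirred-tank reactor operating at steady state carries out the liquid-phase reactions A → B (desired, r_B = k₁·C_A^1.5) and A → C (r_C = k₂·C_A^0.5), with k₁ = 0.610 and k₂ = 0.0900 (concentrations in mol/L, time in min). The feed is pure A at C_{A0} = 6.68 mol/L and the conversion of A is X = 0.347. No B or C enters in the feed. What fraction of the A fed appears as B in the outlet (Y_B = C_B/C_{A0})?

0.336

Exit C_A = C_{A0}(1−X) = 6.68×0.653 = 4.362 mol/L.
In a CSTR the entire volume is at exit conditions, so r_B = 0.610×4.362^1.5 = 5.557 and r_C = 0.0900×4.362^0.5 = 0.1880.
Fraction of consumed A going to B: r_B/(r_B+r_C) = 0.9673.
C_B = 0.9673·C_{A0}·X = 0.9673×6.68×0.347 = 2.24 mol/L; Y_B = C_B/C_{A0} = 0.336.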